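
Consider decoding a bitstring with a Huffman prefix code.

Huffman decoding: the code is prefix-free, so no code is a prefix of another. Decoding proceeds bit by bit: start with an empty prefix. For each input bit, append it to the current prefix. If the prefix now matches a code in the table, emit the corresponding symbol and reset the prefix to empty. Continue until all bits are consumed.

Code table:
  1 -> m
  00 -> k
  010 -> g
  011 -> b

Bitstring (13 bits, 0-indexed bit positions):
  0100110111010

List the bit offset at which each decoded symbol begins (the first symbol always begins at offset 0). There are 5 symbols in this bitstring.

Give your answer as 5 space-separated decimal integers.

Bit 0: prefix='0' (no match yet)
Bit 1: prefix='01' (no match yet)
Bit 2: prefix='010' -> emit 'g', reset
Bit 3: prefix='0' (no match yet)
Bit 4: prefix='01' (no match yet)
Bit 5: prefix='011' -> emit 'b', reset
Bit 6: prefix='0' (no match yet)
Bit 7: prefix='01' (no match yet)
Bit 8: prefix='011' -> emit 'b', reset
Bit 9: prefix='1' -> emit 'm', reset
Bit 10: prefix='0' (no match yet)
Bit 11: prefix='01' (no match yet)
Bit 12: prefix='010' -> emit 'g', reset

Answer: 0 3 6 9 10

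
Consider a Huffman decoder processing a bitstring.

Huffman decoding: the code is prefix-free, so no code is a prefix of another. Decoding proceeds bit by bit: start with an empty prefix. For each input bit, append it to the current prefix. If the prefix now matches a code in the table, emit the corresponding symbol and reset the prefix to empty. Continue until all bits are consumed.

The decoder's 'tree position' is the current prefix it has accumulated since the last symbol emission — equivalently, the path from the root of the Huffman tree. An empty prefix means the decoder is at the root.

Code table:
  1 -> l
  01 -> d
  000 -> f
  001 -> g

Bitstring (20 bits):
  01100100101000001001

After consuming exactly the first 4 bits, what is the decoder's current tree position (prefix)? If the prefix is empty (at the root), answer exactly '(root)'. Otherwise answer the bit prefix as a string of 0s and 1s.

Bit 0: prefix='0' (no match yet)
Bit 1: prefix='01' -> emit 'd', reset
Bit 2: prefix='1' -> emit 'l', reset
Bit 3: prefix='0' (no match yet)

Answer: 0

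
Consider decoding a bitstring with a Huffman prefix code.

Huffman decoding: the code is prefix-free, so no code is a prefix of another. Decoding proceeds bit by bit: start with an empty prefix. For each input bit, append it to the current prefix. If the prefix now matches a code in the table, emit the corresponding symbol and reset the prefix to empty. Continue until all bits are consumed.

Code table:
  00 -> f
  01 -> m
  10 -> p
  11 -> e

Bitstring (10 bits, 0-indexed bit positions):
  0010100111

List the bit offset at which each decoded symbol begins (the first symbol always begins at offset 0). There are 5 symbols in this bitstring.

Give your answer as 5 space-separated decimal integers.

Bit 0: prefix='0' (no match yet)
Bit 1: prefix='00' -> emit 'f', reset
Bit 2: prefix='1' (no match yet)
Bit 3: prefix='10' -> emit 'p', reset
Bit 4: prefix='1' (no match yet)
Bit 5: prefix='10' -> emit 'p', reset
Bit 6: prefix='0' (no match yet)
Bit 7: prefix='01' -> emit 'm', reset
Bit 8: prefix='1' (no match yet)
Bit 9: prefix='11' -> emit 'e', reset

Answer: 0 2 4 6 8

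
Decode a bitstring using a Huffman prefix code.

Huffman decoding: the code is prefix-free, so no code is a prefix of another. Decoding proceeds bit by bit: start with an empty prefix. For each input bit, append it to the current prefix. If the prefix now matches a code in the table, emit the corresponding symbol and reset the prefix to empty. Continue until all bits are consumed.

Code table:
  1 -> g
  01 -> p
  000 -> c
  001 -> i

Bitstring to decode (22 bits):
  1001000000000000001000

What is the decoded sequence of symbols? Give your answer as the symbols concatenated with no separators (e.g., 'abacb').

Bit 0: prefix='1' -> emit 'g', reset
Bit 1: prefix='0' (no match yet)
Bit 2: prefix='00' (no match yet)
Bit 3: prefix='001' -> emit 'i', reset
Bit 4: prefix='0' (no match yet)
Bit 5: prefix='00' (no match yet)
Bit 6: prefix='000' -> emit 'c', reset
Bit 7: prefix='0' (no match yet)
Bit 8: prefix='00' (no match yet)
Bit 9: prefix='000' -> emit 'c', reset
Bit 10: prefix='0' (no match yet)
Bit 11: prefix='00' (no match yet)
Bit 12: prefix='000' -> emit 'c', reset
Bit 13: prefix='0' (no match yet)
Bit 14: prefix='00' (no match yet)
Bit 15: prefix='000' -> emit 'c', reset
Bit 16: prefix='0' (no match yet)
Bit 17: prefix='00' (no match yet)
Bit 18: prefix='001' -> emit 'i', reset
Bit 19: prefix='0' (no match yet)
Bit 20: prefix='00' (no match yet)
Bit 21: prefix='000' -> emit 'c', reset

Answer: giccccic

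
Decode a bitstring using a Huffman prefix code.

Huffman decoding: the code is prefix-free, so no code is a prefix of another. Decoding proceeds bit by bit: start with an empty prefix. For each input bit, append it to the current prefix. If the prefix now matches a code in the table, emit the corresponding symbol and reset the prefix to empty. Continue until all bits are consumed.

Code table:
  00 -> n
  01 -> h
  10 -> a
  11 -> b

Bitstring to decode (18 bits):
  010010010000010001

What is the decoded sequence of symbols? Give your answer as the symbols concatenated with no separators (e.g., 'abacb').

Answer: hnahnnhnh

Derivation:
Bit 0: prefix='0' (no match yet)
Bit 1: prefix='01' -> emit 'h', reset
Bit 2: prefix='0' (no match yet)
Bit 3: prefix='00' -> emit 'n', reset
Bit 4: prefix='1' (no match yet)
Bit 5: prefix='10' -> emit 'a', reset
Bit 6: prefix='0' (no match yet)
Bit 7: prefix='01' -> emit 'h', reset
Bit 8: prefix='0' (no match yet)
Bit 9: prefix='00' -> emit 'n', reset
Bit 10: prefix='0' (no match yet)
Bit 11: prefix='00' -> emit 'n', reset
Bit 12: prefix='0' (no match yet)
Bit 13: prefix='01' -> emit 'h', reset
Bit 14: prefix='0' (no match yet)
Bit 15: prefix='00' -> emit 'n', reset
Bit 16: prefix='0' (no match yet)
Bit 17: prefix='01' -> emit 'h', reset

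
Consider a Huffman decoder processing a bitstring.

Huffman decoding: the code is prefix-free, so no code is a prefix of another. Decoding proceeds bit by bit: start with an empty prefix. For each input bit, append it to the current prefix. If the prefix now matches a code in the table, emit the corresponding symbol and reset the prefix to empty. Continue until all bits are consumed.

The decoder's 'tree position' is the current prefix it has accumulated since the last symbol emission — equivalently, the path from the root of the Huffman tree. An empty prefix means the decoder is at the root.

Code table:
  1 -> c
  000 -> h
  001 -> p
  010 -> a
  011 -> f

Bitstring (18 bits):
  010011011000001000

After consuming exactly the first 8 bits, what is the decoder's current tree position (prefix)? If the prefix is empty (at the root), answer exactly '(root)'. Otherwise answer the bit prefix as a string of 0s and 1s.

Answer: 01

Derivation:
Bit 0: prefix='0' (no match yet)
Bit 1: prefix='01' (no match yet)
Bit 2: prefix='010' -> emit 'a', reset
Bit 3: prefix='0' (no match yet)
Bit 4: prefix='01' (no match yet)
Bit 5: prefix='011' -> emit 'f', reset
Bit 6: prefix='0' (no match yet)
Bit 7: prefix='01' (no match yet)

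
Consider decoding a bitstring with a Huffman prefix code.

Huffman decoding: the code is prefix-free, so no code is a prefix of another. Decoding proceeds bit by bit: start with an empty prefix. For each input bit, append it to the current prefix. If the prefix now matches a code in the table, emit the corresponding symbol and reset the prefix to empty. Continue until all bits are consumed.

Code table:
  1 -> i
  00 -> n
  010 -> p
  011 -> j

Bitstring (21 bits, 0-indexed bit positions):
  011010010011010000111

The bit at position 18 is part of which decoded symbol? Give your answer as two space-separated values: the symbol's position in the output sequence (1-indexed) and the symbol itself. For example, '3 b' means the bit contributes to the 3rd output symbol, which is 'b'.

Bit 0: prefix='0' (no match yet)
Bit 1: prefix='01' (no match yet)
Bit 2: prefix='011' -> emit 'j', reset
Bit 3: prefix='0' (no match yet)
Bit 4: prefix='01' (no match yet)
Bit 5: prefix='010' -> emit 'p', reset
Bit 6: prefix='0' (no match yet)
Bit 7: prefix='01' (no match yet)
Bit 8: prefix='010' -> emit 'p', reset
Bit 9: prefix='0' (no match yet)
Bit 10: prefix='01' (no match yet)
Bit 11: prefix='011' -> emit 'j', reset
Bit 12: prefix='0' (no match yet)
Bit 13: prefix='01' (no match yet)
Bit 14: prefix='010' -> emit 'p', reset
Bit 15: prefix='0' (no match yet)
Bit 16: prefix='00' -> emit 'n', reset
Bit 17: prefix='0' (no match yet)
Bit 18: prefix='01' (no match yet)
Bit 19: prefix='011' -> emit 'j', reset
Bit 20: prefix='1' -> emit 'i', reset

Answer: 7 j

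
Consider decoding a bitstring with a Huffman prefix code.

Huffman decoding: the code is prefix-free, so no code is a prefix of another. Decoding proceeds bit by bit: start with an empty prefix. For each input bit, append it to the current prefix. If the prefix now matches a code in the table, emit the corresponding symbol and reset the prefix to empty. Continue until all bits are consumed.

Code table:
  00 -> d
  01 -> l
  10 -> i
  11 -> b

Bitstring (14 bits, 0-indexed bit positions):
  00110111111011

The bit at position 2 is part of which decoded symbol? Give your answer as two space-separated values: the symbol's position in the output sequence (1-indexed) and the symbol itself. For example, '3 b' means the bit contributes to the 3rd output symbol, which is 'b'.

Bit 0: prefix='0' (no match yet)
Bit 1: prefix='00' -> emit 'd', reset
Bit 2: prefix='1' (no match yet)
Bit 3: prefix='11' -> emit 'b', reset
Bit 4: prefix='0' (no match yet)
Bit 5: prefix='01' -> emit 'l', reset
Bit 6: prefix='1' (no match yet)

Answer: 2 b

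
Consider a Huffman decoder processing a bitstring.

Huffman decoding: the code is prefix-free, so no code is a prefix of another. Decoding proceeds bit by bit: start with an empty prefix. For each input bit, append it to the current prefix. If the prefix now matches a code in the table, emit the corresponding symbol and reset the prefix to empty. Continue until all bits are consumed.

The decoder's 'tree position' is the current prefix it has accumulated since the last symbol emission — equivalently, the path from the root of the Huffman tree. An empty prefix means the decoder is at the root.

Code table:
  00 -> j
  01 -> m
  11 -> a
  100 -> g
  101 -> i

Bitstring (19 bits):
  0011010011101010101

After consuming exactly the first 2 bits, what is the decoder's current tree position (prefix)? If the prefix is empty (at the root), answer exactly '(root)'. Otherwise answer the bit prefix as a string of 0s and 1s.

Bit 0: prefix='0' (no match yet)
Bit 1: prefix='00' -> emit 'j', reset

Answer: (root)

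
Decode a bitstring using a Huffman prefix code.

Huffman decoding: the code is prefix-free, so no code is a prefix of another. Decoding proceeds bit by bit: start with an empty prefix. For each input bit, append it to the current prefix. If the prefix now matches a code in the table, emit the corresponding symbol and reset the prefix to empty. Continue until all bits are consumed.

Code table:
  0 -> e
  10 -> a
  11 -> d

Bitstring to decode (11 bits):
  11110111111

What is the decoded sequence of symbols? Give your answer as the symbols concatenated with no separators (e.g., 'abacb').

Answer: ddeddd

Derivation:
Bit 0: prefix='1' (no match yet)
Bit 1: prefix='11' -> emit 'd', reset
Bit 2: prefix='1' (no match yet)
Bit 3: prefix='11' -> emit 'd', reset
Bit 4: prefix='0' -> emit 'e', reset
Bit 5: prefix='1' (no match yet)
Bit 6: prefix='11' -> emit 'd', reset
Bit 7: prefix='1' (no match yet)
Bit 8: prefix='11' -> emit 'd', reset
Bit 9: prefix='1' (no match yet)
Bit 10: prefix='11' -> emit 'd', reset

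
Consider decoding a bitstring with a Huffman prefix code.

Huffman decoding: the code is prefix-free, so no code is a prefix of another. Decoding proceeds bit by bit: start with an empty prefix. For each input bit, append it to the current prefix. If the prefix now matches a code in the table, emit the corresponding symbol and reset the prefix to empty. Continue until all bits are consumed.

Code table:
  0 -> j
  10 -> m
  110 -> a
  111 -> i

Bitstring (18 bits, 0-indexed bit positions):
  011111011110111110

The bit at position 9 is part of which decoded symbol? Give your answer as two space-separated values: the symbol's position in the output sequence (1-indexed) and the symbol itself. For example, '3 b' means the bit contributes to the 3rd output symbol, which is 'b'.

Answer: 4 i

Derivation:
Bit 0: prefix='0' -> emit 'j', reset
Bit 1: prefix='1' (no match yet)
Bit 2: prefix='11' (no match yet)
Bit 3: prefix='111' -> emit 'i', reset
Bit 4: prefix='1' (no match yet)
Bit 5: prefix='11' (no match yet)
Bit 6: prefix='110' -> emit 'a', reset
Bit 7: prefix='1' (no match yet)
Bit 8: prefix='11' (no match yet)
Bit 9: prefix='111' -> emit 'i', reset
Bit 10: prefix='1' (no match yet)
Bit 11: prefix='10' -> emit 'm', reset
Bit 12: prefix='1' (no match yet)
Bit 13: prefix='11' (no match yet)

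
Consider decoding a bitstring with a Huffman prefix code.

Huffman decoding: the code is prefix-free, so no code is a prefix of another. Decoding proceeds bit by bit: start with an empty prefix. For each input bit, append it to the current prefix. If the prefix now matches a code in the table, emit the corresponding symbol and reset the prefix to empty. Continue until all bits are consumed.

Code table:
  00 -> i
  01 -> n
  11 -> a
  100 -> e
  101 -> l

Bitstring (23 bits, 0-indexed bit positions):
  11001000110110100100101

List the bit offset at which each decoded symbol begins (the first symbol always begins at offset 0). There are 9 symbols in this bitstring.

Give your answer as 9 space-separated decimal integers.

Answer: 0 2 4 7 9 12 15 17 20

Derivation:
Bit 0: prefix='1' (no match yet)
Bit 1: prefix='11' -> emit 'a', reset
Bit 2: prefix='0' (no match yet)
Bit 3: prefix='00' -> emit 'i', reset
Bit 4: prefix='1' (no match yet)
Bit 5: prefix='10' (no match yet)
Bit 6: prefix='100' -> emit 'e', reset
Bit 7: prefix='0' (no match yet)
Bit 8: prefix='01' -> emit 'n', reset
Bit 9: prefix='1' (no match yet)
Bit 10: prefix='10' (no match yet)
Bit 11: prefix='101' -> emit 'l', reset
Bit 12: prefix='1' (no match yet)
Bit 13: prefix='10' (no match yet)
Bit 14: prefix='101' -> emit 'l', reset
Bit 15: prefix='0' (no match yet)
Bit 16: prefix='00' -> emit 'i', reset
Bit 17: prefix='1' (no match yet)
Bit 18: prefix='10' (no match yet)
Bit 19: prefix='100' -> emit 'e', reset
Bit 20: prefix='1' (no match yet)
Bit 21: prefix='10' (no match yet)
Bit 22: prefix='101' -> emit 'l', reset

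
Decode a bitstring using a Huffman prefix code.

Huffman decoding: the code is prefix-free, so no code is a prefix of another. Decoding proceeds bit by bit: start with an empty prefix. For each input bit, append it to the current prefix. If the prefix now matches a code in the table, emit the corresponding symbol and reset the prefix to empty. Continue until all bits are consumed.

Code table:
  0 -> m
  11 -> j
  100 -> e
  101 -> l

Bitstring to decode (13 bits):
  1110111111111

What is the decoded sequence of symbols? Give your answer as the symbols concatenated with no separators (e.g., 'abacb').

Answer: jljjjj

Derivation:
Bit 0: prefix='1' (no match yet)
Bit 1: prefix='11' -> emit 'j', reset
Bit 2: prefix='1' (no match yet)
Bit 3: prefix='10' (no match yet)
Bit 4: prefix='101' -> emit 'l', reset
Bit 5: prefix='1' (no match yet)
Bit 6: prefix='11' -> emit 'j', reset
Bit 7: prefix='1' (no match yet)
Bit 8: prefix='11' -> emit 'j', reset
Bit 9: prefix='1' (no match yet)
Bit 10: prefix='11' -> emit 'j', reset
Bit 11: prefix='1' (no match yet)
Bit 12: prefix='11' -> emit 'j', reset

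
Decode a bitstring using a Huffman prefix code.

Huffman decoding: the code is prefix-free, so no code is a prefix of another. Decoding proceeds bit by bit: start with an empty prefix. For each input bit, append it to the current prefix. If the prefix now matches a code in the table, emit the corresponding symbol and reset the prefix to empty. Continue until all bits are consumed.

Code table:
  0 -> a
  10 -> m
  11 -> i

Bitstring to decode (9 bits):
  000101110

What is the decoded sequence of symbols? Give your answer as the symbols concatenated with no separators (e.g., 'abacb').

Bit 0: prefix='0' -> emit 'a', reset
Bit 1: prefix='0' -> emit 'a', reset
Bit 2: prefix='0' -> emit 'a', reset
Bit 3: prefix='1' (no match yet)
Bit 4: prefix='10' -> emit 'm', reset
Bit 5: prefix='1' (no match yet)
Bit 6: prefix='11' -> emit 'i', reset
Bit 7: prefix='1' (no match yet)
Bit 8: prefix='10' -> emit 'm', reset

Answer: aaamim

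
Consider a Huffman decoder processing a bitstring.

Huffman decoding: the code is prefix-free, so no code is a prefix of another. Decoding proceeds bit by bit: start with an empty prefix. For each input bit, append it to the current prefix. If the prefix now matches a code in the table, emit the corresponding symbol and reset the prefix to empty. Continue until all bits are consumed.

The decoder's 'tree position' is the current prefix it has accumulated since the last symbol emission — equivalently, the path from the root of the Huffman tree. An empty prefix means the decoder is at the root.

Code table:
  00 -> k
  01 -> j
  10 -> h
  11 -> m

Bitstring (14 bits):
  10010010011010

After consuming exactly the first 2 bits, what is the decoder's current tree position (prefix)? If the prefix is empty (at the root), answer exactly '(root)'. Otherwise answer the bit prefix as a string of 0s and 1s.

Bit 0: prefix='1' (no match yet)
Bit 1: prefix='10' -> emit 'h', reset

Answer: (root)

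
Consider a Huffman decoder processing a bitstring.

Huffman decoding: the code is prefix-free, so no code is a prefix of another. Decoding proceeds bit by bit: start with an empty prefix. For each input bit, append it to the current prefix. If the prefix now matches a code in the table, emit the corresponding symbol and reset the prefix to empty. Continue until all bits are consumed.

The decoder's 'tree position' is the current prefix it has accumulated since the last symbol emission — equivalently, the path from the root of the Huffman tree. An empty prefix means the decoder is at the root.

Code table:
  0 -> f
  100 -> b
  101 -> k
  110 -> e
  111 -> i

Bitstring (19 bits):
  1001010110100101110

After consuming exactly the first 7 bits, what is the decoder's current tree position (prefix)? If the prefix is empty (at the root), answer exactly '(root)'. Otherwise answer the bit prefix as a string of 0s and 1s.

Answer: (root)

Derivation:
Bit 0: prefix='1' (no match yet)
Bit 1: prefix='10' (no match yet)
Bit 2: prefix='100' -> emit 'b', reset
Bit 3: prefix='1' (no match yet)
Bit 4: prefix='10' (no match yet)
Bit 5: prefix='101' -> emit 'k', reset
Bit 6: prefix='0' -> emit 'f', reset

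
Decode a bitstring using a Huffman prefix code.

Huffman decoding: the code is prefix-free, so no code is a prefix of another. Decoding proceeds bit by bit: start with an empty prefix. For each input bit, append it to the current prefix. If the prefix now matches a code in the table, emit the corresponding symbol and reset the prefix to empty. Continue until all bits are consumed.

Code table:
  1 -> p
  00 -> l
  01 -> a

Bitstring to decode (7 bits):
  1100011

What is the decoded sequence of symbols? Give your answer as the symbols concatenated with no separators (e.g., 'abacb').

Bit 0: prefix='1' -> emit 'p', reset
Bit 1: prefix='1' -> emit 'p', reset
Bit 2: prefix='0' (no match yet)
Bit 3: prefix='00' -> emit 'l', reset
Bit 4: prefix='0' (no match yet)
Bit 5: prefix='01' -> emit 'a', reset
Bit 6: prefix='1' -> emit 'p', reset

Answer: pplap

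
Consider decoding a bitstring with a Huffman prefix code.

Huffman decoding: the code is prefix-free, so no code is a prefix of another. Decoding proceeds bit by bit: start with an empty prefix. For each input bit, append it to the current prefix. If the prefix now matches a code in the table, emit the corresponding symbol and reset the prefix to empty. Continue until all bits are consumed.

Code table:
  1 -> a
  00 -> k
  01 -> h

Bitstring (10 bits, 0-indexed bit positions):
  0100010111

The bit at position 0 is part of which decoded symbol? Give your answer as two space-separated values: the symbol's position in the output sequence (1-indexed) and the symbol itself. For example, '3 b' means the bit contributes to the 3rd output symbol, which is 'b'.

Bit 0: prefix='0' (no match yet)
Bit 1: prefix='01' -> emit 'h', reset
Bit 2: prefix='0' (no match yet)
Bit 3: prefix='00' -> emit 'k', reset
Bit 4: prefix='0' (no match yet)

Answer: 1 h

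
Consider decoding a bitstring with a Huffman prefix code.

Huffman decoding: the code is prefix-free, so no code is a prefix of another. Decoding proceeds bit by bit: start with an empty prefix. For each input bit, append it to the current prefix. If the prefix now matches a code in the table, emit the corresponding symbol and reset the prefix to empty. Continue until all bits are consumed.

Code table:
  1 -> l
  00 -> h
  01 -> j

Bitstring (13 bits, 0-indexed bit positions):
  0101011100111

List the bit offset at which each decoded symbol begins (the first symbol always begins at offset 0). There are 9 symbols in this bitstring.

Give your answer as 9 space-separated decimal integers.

Bit 0: prefix='0' (no match yet)
Bit 1: prefix='01' -> emit 'j', reset
Bit 2: prefix='0' (no match yet)
Bit 3: prefix='01' -> emit 'j', reset
Bit 4: prefix='0' (no match yet)
Bit 5: prefix='01' -> emit 'j', reset
Bit 6: prefix='1' -> emit 'l', reset
Bit 7: prefix='1' -> emit 'l', reset
Bit 8: prefix='0' (no match yet)
Bit 9: prefix='00' -> emit 'h', reset
Bit 10: prefix='1' -> emit 'l', reset
Bit 11: prefix='1' -> emit 'l', reset
Bit 12: prefix='1' -> emit 'l', reset

Answer: 0 2 4 6 7 8 10 11 12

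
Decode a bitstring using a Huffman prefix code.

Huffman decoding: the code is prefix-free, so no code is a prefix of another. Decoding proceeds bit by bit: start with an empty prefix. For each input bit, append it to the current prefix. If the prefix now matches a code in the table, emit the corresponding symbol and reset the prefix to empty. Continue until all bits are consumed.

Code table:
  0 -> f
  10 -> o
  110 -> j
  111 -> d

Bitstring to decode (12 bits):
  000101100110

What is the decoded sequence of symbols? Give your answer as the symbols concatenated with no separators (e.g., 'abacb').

Answer: fffojfj

Derivation:
Bit 0: prefix='0' -> emit 'f', reset
Bit 1: prefix='0' -> emit 'f', reset
Bit 2: prefix='0' -> emit 'f', reset
Bit 3: prefix='1' (no match yet)
Bit 4: prefix='10' -> emit 'o', reset
Bit 5: prefix='1' (no match yet)
Bit 6: prefix='11' (no match yet)
Bit 7: prefix='110' -> emit 'j', reset
Bit 8: prefix='0' -> emit 'f', reset
Bit 9: prefix='1' (no match yet)
Bit 10: prefix='11' (no match yet)
Bit 11: prefix='110' -> emit 'j', reset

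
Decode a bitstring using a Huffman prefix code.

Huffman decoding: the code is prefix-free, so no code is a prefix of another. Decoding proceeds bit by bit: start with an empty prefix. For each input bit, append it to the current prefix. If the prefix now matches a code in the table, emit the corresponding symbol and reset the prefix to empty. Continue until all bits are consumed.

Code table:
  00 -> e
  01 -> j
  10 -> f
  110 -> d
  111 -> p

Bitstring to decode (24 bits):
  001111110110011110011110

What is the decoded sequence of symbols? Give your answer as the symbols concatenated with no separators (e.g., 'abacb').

Answer: eppjfjpepf

Derivation:
Bit 0: prefix='0' (no match yet)
Bit 1: prefix='00' -> emit 'e', reset
Bit 2: prefix='1' (no match yet)
Bit 3: prefix='11' (no match yet)
Bit 4: prefix='111' -> emit 'p', reset
Bit 5: prefix='1' (no match yet)
Bit 6: prefix='11' (no match yet)
Bit 7: prefix='111' -> emit 'p', reset
Bit 8: prefix='0' (no match yet)
Bit 9: prefix='01' -> emit 'j', reset
Bit 10: prefix='1' (no match yet)
Bit 11: prefix='10' -> emit 'f', reset
Bit 12: prefix='0' (no match yet)
Bit 13: prefix='01' -> emit 'j', reset
Bit 14: prefix='1' (no match yet)
Bit 15: prefix='11' (no match yet)
Bit 16: prefix='111' -> emit 'p', reset
Bit 17: prefix='0' (no match yet)
Bit 18: prefix='00' -> emit 'e', reset
Bit 19: prefix='1' (no match yet)
Bit 20: prefix='11' (no match yet)
Bit 21: prefix='111' -> emit 'p', reset
Bit 22: prefix='1' (no match yet)
Bit 23: prefix='10' -> emit 'f', reset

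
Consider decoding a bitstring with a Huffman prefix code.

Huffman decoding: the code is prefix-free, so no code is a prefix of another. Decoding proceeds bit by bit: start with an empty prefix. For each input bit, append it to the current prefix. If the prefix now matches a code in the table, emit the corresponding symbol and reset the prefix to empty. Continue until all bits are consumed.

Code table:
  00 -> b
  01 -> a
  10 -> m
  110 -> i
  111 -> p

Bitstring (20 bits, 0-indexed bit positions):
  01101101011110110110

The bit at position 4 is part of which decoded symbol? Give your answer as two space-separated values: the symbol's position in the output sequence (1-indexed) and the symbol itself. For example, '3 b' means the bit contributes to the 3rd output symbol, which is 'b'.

Bit 0: prefix='0' (no match yet)
Bit 1: prefix='01' -> emit 'a', reset
Bit 2: prefix='1' (no match yet)
Bit 3: prefix='10' -> emit 'm', reset
Bit 4: prefix='1' (no match yet)
Bit 5: prefix='11' (no match yet)
Bit 6: prefix='110' -> emit 'i', reset
Bit 7: prefix='1' (no match yet)
Bit 8: prefix='10' -> emit 'm', reset

Answer: 3 i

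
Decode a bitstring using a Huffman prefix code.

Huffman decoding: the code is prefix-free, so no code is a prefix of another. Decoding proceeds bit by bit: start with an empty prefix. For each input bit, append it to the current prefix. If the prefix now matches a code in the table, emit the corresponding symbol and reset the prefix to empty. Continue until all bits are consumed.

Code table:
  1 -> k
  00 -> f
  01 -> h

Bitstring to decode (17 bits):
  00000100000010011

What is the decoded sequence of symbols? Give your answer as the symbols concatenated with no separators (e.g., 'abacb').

Bit 0: prefix='0' (no match yet)
Bit 1: prefix='00' -> emit 'f', reset
Bit 2: prefix='0' (no match yet)
Bit 3: prefix='00' -> emit 'f', reset
Bit 4: prefix='0' (no match yet)
Bit 5: prefix='01' -> emit 'h', reset
Bit 6: prefix='0' (no match yet)
Bit 7: prefix='00' -> emit 'f', reset
Bit 8: prefix='0' (no match yet)
Bit 9: prefix='00' -> emit 'f', reset
Bit 10: prefix='0' (no match yet)
Bit 11: prefix='00' -> emit 'f', reset
Bit 12: prefix='1' -> emit 'k', reset
Bit 13: prefix='0' (no match yet)
Bit 14: prefix='00' -> emit 'f', reset
Bit 15: prefix='1' -> emit 'k', reset
Bit 16: prefix='1' -> emit 'k', reset

Answer: ffhfffkfkk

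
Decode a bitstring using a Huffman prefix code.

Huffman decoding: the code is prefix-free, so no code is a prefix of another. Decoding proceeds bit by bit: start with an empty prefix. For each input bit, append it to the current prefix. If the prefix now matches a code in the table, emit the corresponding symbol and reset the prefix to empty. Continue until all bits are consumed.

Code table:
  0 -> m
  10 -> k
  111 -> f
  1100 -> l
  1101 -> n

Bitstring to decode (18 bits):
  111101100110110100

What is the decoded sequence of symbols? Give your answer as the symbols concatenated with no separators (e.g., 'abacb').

Bit 0: prefix='1' (no match yet)
Bit 1: prefix='11' (no match yet)
Bit 2: prefix='111' -> emit 'f', reset
Bit 3: prefix='1' (no match yet)
Bit 4: prefix='10' -> emit 'k', reset
Bit 5: prefix='1' (no match yet)
Bit 6: prefix='11' (no match yet)
Bit 7: prefix='110' (no match yet)
Bit 8: prefix='1100' -> emit 'l', reset
Bit 9: prefix='1' (no match yet)
Bit 10: prefix='11' (no match yet)
Bit 11: prefix='110' (no match yet)
Bit 12: prefix='1101' -> emit 'n', reset
Bit 13: prefix='1' (no match yet)
Bit 14: prefix='10' -> emit 'k', reset
Bit 15: prefix='1' (no match yet)
Bit 16: prefix='10' -> emit 'k', reset
Bit 17: prefix='0' -> emit 'm', reset

Answer: fklnkkm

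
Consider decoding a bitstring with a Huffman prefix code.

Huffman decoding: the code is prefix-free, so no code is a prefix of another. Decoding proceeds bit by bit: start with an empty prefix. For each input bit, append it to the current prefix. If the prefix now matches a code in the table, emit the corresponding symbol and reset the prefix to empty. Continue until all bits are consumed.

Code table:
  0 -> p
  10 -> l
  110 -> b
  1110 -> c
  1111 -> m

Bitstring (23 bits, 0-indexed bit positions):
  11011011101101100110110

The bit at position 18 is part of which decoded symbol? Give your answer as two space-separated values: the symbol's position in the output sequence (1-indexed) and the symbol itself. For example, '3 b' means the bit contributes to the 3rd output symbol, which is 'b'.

Bit 0: prefix='1' (no match yet)
Bit 1: prefix='11' (no match yet)
Bit 2: prefix='110' -> emit 'b', reset
Bit 3: prefix='1' (no match yet)
Bit 4: prefix='11' (no match yet)
Bit 5: prefix='110' -> emit 'b', reset
Bit 6: prefix='1' (no match yet)
Bit 7: prefix='11' (no match yet)
Bit 8: prefix='111' (no match yet)
Bit 9: prefix='1110' -> emit 'c', reset
Bit 10: prefix='1' (no match yet)
Bit 11: prefix='11' (no match yet)
Bit 12: prefix='110' -> emit 'b', reset
Bit 13: prefix='1' (no match yet)
Bit 14: prefix='11' (no match yet)
Bit 15: prefix='110' -> emit 'b', reset
Bit 16: prefix='0' -> emit 'p', reset
Bit 17: prefix='1' (no match yet)
Bit 18: prefix='11' (no match yet)
Bit 19: prefix='110' -> emit 'b', reset
Bit 20: prefix='1' (no match yet)
Bit 21: prefix='11' (no match yet)
Bit 22: prefix='110' -> emit 'b', reset

Answer: 7 b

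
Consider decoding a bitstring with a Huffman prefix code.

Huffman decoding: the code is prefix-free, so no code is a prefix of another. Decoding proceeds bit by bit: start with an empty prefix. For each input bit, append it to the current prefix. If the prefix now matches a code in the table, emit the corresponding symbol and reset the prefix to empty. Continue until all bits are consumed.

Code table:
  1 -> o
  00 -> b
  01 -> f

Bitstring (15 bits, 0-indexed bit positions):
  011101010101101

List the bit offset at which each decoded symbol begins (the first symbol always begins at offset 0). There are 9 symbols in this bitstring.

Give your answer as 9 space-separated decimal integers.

Bit 0: prefix='0' (no match yet)
Bit 1: prefix='01' -> emit 'f', reset
Bit 2: prefix='1' -> emit 'o', reset
Bit 3: prefix='1' -> emit 'o', reset
Bit 4: prefix='0' (no match yet)
Bit 5: prefix='01' -> emit 'f', reset
Bit 6: prefix='0' (no match yet)
Bit 7: prefix='01' -> emit 'f', reset
Bit 8: prefix='0' (no match yet)
Bit 9: prefix='01' -> emit 'f', reset
Bit 10: prefix='0' (no match yet)
Bit 11: prefix='01' -> emit 'f', reset
Bit 12: prefix='1' -> emit 'o', reset
Bit 13: prefix='0' (no match yet)
Bit 14: prefix='01' -> emit 'f', reset

Answer: 0 2 3 4 6 8 10 12 13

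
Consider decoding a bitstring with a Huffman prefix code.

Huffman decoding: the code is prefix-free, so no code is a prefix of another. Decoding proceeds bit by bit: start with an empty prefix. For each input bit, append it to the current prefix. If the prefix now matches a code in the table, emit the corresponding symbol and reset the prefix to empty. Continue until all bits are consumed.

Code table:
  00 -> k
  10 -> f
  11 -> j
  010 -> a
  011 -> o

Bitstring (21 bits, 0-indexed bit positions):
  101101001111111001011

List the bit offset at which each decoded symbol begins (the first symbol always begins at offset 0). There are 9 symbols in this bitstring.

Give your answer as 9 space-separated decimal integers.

Bit 0: prefix='1' (no match yet)
Bit 1: prefix='10' -> emit 'f', reset
Bit 2: prefix='1' (no match yet)
Bit 3: prefix='11' -> emit 'j', reset
Bit 4: prefix='0' (no match yet)
Bit 5: prefix='01' (no match yet)
Bit 6: prefix='010' -> emit 'a', reset
Bit 7: prefix='0' (no match yet)
Bit 8: prefix='01' (no match yet)
Bit 9: prefix='011' -> emit 'o', reset
Bit 10: prefix='1' (no match yet)
Bit 11: prefix='11' -> emit 'j', reset
Bit 12: prefix='1' (no match yet)
Bit 13: prefix='11' -> emit 'j', reset
Bit 14: prefix='1' (no match yet)
Bit 15: prefix='10' -> emit 'f', reset
Bit 16: prefix='0' (no match yet)
Bit 17: prefix='01' (no match yet)
Bit 18: prefix='010' -> emit 'a', reset
Bit 19: prefix='1' (no match yet)
Bit 20: prefix='11' -> emit 'j', reset

Answer: 0 2 4 7 10 12 14 16 19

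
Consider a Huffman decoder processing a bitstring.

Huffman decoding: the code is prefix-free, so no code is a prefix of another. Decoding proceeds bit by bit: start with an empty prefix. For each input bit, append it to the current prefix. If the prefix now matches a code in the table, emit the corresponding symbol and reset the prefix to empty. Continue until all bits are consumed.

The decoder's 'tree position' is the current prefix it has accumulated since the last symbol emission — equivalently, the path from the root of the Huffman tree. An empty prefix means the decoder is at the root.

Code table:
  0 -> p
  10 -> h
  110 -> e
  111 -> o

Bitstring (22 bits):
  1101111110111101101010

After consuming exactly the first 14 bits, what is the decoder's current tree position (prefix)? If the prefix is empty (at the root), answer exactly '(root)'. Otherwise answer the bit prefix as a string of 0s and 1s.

Bit 0: prefix='1' (no match yet)
Bit 1: prefix='11' (no match yet)
Bit 2: prefix='110' -> emit 'e', reset
Bit 3: prefix='1' (no match yet)
Bit 4: prefix='11' (no match yet)
Bit 5: prefix='111' -> emit 'o', reset
Bit 6: prefix='1' (no match yet)
Bit 7: prefix='11' (no match yet)
Bit 8: prefix='111' -> emit 'o', reset
Bit 9: prefix='0' -> emit 'p', reset
Bit 10: prefix='1' (no match yet)
Bit 11: prefix='11' (no match yet)
Bit 12: prefix='111' -> emit 'o', reset
Bit 13: prefix='1' (no match yet)

Answer: 1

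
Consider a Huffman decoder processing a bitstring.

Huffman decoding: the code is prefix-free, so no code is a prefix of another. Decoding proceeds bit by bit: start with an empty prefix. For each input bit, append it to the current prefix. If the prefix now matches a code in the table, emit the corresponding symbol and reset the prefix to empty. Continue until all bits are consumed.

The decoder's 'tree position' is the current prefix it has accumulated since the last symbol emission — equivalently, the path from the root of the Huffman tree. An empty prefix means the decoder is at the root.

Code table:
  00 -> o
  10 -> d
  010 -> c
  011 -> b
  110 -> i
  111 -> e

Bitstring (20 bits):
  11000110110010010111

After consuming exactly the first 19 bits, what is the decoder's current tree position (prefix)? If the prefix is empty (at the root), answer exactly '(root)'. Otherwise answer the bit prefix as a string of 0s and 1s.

Bit 0: prefix='1' (no match yet)
Bit 1: prefix='11' (no match yet)
Bit 2: prefix='110' -> emit 'i', reset
Bit 3: prefix='0' (no match yet)
Bit 4: prefix='00' -> emit 'o', reset
Bit 5: prefix='1' (no match yet)
Bit 6: prefix='11' (no match yet)
Bit 7: prefix='110' -> emit 'i', reset
Bit 8: prefix='1' (no match yet)
Bit 9: prefix='11' (no match yet)
Bit 10: prefix='110' -> emit 'i', reset
Bit 11: prefix='0' (no match yet)
Bit 12: prefix='01' (no match yet)
Bit 13: prefix='010' -> emit 'c', reset
Bit 14: prefix='0' (no match yet)
Bit 15: prefix='01' (no match yet)
Bit 16: prefix='010' -> emit 'c', reset
Bit 17: prefix='1' (no match yet)
Bit 18: prefix='11' (no match yet)

Answer: 11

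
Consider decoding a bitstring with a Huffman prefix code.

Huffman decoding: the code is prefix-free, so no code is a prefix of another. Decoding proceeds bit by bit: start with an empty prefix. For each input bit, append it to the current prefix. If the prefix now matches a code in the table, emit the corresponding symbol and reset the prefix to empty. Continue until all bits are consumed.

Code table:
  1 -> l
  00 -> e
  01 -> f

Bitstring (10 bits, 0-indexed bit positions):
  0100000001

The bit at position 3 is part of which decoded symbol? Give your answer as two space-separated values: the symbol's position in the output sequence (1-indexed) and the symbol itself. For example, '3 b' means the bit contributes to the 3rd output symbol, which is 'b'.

Answer: 2 e

Derivation:
Bit 0: prefix='0' (no match yet)
Bit 1: prefix='01' -> emit 'f', reset
Bit 2: prefix='0' (no match yet)
Bit 3: prefix='00' -> emit 'e', reset
Bit 4: prefix='0' (no match yet)
Bit 5: prefix='00' -> emit 'e', reset
Bit 6: prefix='0' (no match yet)
Bit 7: prefix='00' -> emit 'e', reset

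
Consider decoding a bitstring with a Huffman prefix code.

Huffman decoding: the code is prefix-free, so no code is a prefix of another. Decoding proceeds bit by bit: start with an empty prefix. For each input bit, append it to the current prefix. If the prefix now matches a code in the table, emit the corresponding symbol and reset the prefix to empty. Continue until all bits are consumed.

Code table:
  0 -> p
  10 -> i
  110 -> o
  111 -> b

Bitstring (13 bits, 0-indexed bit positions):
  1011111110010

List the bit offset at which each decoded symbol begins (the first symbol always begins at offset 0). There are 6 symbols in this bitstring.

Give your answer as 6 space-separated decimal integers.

Bit 0: prefix='1' (no match yet)
Bit 1: prefix='10' -> emit 'i', reset
Bit 2: prefix='1' (no match yet)
Bit 3: prefix='11' (no match yet)
Bit 4: prefix='111' -> emit 'b', reset
Bit 5: prefix='1' (no match yet)
Bit 6: prefix='11' (no match yet)
Bit 7: prefix='111' -> emit 'b', reset
Bit 8: prefix='1' (no match yet)
Bit 9: prefix='10' -> emit 'i', reset
Bit 10: prefix='0' -> emit 'p', reset
Bit 11: prefix='1' (no match yet)
Bit 12: prefix='10' -> emit 'i', reset

Answer: 0 2 5 8 10 11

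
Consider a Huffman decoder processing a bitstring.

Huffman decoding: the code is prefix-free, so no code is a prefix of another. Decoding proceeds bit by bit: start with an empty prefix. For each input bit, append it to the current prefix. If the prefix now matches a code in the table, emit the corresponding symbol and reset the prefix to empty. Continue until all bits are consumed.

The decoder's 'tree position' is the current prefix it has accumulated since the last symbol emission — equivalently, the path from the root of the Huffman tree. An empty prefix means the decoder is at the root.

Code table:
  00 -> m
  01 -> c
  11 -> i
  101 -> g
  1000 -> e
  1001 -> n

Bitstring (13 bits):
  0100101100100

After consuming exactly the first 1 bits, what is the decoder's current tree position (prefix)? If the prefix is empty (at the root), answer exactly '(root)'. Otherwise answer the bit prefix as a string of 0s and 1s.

Bit 0: prefix='0' (no match yet)

Answer: 0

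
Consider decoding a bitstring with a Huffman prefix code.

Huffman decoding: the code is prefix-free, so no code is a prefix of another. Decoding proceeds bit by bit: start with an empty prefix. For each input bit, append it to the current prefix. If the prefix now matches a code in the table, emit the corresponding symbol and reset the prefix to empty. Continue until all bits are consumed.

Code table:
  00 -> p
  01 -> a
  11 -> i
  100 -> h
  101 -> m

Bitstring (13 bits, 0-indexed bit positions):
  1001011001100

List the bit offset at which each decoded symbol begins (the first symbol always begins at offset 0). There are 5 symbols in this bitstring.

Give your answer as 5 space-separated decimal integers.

Bit 0: prefix='1' (no match yet)
Bit 1: prefix='10' (no match yet)
Bit 2: prefix='100' -> emit 'h', reset
Bit 3: prefix='1' (no match yet)
Bit 4: prefix='10' (no match yet)
Bit 5: prefix='101' -> emit 'm', reset
Bit 6: prefix='1' (no match yet)
Bit 7: prefix='10' (no match yet)
Bit 8: prefix='100' -> emit 'h', reset
Bit 9: prefix='1' (no match yet)
Bit 10: prefix='11' -> emit 'i', reset
Bit 11: prefix='0' (no match yet)
Bit 12: prefix='00' -> emit 'p', reset

Answer: 0 3 6 9 11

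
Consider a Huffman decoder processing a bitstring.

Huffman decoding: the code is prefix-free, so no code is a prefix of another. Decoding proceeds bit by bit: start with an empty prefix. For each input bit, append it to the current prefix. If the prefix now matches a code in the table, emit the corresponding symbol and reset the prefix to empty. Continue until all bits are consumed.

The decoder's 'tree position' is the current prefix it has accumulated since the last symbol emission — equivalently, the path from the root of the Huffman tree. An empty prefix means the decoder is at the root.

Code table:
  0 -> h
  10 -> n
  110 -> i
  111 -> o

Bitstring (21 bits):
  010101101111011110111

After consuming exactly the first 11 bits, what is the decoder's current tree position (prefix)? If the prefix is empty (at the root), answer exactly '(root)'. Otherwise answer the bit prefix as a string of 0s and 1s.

Bit 0: prefix='0' -> emit 'h', reset
Bit 1: prefix='1' (no match yet)
Bit 2: prefix='10' -> emit 'n', reset
Bit 3: prefix='1' (no match yet)
Bit 4: prefix='10' -> emit 'n', reset
Bit 5: prefix='1' (no match yet)
Bit 6: prefix='11' (no match yet)
Bit 7: prefix='110' -> emit 'i', reset
Bit 8: prefix='1' (no match yet)
Bit 9: prefix='11' (no match yet)
Bit 10: prefix='111' -> emit 'o', reset

Answer: (root)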